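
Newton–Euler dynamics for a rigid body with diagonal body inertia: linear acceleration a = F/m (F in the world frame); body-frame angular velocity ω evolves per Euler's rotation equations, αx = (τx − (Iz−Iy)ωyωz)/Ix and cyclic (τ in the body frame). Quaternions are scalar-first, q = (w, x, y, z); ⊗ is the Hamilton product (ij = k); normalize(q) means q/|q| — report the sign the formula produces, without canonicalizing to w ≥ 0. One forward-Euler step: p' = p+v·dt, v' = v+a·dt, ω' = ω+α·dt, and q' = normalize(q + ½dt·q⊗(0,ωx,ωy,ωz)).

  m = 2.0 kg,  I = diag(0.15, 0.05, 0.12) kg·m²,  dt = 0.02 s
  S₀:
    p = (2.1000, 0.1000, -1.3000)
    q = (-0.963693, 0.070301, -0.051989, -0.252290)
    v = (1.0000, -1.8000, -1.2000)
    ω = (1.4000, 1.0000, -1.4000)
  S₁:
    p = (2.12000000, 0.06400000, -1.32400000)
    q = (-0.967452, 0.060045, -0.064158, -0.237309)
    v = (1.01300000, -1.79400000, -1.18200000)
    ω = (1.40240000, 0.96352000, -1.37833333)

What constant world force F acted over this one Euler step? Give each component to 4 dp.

velocity change Δv = (0.01300000, 0.00600000, 0.01800000)
m·(v₁−v₀)/dt = (1.3000, 0.6000, 1.8000)

F = (1.3000, 0.6000, 1.8000)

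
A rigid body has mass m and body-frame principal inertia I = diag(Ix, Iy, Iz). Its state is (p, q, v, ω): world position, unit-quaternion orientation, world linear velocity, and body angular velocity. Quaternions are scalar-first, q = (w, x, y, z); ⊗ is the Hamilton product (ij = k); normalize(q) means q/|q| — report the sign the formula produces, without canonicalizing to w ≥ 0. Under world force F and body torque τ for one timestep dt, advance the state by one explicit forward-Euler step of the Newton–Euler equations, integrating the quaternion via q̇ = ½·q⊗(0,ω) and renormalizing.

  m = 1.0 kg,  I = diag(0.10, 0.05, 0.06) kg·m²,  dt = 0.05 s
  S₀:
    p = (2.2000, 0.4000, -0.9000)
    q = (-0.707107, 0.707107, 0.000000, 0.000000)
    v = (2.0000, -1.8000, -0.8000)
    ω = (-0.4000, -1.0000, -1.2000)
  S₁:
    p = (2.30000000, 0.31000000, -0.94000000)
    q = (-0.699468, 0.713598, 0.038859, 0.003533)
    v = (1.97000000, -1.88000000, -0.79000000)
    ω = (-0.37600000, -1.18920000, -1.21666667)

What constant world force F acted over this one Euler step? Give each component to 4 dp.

Δv = v₁−v₀ = (-0.03000000, -0.08000000, 0.01000000)
m·(v₁−v₀)/dt = (-0.6000, -1.6000, 0.2000)

F = (-0.6000, -1.6000, 0.2000)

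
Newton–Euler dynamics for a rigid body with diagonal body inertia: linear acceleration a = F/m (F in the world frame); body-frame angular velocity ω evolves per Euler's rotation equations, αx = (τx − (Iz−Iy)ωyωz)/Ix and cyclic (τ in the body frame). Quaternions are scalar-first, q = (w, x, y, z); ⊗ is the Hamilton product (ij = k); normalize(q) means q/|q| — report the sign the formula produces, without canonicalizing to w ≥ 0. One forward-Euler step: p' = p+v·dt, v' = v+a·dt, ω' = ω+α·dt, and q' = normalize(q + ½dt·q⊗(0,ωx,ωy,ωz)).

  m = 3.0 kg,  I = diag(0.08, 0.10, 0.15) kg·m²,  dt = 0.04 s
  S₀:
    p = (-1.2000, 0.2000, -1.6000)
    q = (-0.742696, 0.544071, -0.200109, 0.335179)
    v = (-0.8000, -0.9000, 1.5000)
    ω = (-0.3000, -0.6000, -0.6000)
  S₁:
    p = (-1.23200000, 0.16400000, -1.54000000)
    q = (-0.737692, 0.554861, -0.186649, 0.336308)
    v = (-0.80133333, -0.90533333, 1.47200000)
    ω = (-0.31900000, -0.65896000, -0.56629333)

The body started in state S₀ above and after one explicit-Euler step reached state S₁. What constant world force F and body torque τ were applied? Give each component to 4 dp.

F = (-0.1000, -0.4000, -2.1000)
τ = (-0.0200, -0.1600, 0.1300)

rate change Δω = (-0.01900000, -0.05896000, 0.03370667)
ω₀×(Iω₀) = (0.0180, -0.0126, 0.0036)
τ = I·(Δω/dt) + ω₀×(Iω₀) = (-0.0200, -0.1600, 0.1300)
velocity change Δv = (-0.00133333, -0.00533333, -0.02800000)
m·(v₁−v₀)/dt = (-0.1000, -0.4000, -2.1000)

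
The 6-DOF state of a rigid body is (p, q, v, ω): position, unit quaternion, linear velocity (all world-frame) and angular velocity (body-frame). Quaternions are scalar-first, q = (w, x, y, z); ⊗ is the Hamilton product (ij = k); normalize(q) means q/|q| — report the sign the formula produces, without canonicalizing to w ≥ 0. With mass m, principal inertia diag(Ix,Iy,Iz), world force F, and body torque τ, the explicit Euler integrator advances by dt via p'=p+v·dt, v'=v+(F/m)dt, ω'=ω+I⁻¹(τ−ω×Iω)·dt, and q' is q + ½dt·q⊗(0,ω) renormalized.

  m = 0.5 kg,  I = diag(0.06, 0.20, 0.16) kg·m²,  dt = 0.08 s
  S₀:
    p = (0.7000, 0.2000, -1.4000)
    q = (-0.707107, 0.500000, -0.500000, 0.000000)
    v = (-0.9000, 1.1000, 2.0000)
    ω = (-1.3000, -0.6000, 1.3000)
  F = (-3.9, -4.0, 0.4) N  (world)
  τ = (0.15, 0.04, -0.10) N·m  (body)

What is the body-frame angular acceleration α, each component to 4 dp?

α = (1.9800, -0.6450, -1.3075)

ω×(Iω) gyroscopic = (0.0312, 0.1690, 0.1092)
angular accel α = (1.9800, -0.6450, -1.3075)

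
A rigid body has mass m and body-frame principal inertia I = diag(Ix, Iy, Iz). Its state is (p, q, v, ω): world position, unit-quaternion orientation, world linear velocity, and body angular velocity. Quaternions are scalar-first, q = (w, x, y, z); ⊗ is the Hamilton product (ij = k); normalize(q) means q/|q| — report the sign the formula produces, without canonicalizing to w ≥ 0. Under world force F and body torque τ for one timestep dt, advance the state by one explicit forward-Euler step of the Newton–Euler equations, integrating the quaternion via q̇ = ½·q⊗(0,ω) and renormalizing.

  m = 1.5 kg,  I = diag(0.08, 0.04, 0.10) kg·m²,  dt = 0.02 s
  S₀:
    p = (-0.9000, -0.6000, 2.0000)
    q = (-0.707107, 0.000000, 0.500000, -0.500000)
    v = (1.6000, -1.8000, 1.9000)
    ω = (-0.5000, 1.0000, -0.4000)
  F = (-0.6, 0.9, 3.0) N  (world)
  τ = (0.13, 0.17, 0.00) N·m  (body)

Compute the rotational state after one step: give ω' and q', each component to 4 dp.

precession coupling ω×(Iω) = (-0.0240, -0.0040, 0.0200)
(τ − ω×Iω)/I = (1.9250, 4.3500, -0.2000)
ω' = ω + α·dt = (-0.4615, 1.0870, -0.4040)
q⊗(0,ω) = (-0.7000000, 0.6535535, -0.4571070, 0.5328428)
updated quaternion q' = (-0.7141, 0.0065, 0.4954, -0.4946)

ω' = (-0.4615, 1.0870, -0.4040)
q' = (-0.7141, 0.0065, 0.4954, -0.4946)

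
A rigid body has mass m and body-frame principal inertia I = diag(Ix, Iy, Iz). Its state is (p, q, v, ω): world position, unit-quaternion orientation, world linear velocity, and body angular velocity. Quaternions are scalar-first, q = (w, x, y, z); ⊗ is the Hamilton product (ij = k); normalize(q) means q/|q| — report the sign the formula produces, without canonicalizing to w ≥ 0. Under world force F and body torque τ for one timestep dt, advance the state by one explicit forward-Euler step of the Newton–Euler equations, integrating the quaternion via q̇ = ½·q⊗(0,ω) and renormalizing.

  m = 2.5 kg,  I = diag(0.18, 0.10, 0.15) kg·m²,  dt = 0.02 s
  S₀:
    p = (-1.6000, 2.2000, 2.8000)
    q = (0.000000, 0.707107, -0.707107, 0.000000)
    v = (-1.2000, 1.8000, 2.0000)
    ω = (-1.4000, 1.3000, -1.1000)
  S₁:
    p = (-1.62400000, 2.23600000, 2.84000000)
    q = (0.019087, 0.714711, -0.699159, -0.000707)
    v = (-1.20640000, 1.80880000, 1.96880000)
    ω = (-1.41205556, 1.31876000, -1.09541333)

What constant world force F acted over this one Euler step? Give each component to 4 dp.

F = (-0.8000, 1.1000, -3.9000)

Δv = v₁−v₀ = (-0.00640000, 0.00880000, -0.03120000)
F = m·Δv/dt = (-0.8000, 1.1000, -3.9000)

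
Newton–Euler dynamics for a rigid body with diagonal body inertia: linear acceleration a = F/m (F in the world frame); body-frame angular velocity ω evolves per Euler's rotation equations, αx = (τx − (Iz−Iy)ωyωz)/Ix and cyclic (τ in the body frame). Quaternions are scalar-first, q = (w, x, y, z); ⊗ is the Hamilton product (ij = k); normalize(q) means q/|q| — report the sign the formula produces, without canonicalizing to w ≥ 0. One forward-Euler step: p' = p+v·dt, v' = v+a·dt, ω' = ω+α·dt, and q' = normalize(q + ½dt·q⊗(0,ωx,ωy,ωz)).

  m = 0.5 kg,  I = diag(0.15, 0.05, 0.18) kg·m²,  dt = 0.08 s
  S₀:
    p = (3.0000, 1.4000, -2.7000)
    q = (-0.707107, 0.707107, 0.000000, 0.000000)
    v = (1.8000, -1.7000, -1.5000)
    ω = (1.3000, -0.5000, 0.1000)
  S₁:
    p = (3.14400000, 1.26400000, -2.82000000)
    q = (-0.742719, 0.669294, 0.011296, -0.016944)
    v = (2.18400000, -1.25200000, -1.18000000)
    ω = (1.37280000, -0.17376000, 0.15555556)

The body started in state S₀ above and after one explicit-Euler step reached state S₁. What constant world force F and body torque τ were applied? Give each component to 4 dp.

F = (2.4000, 2.8000, 2.0000)
τ = (0.1300, 0.2000, 0.1900)

ω₁ − ω₀ = (0.07280000, 0.32624000, 0.05555556)
τ = I·(Δω/dt) + ω₀×(Iω₀) = (0.1300, 0.2000, 0.1900)
Δv = v₁−v₀ = (0.38400000, 0.44800000, 0.32000000)
applied force F = (2.4000, 2.8000, 2.0000)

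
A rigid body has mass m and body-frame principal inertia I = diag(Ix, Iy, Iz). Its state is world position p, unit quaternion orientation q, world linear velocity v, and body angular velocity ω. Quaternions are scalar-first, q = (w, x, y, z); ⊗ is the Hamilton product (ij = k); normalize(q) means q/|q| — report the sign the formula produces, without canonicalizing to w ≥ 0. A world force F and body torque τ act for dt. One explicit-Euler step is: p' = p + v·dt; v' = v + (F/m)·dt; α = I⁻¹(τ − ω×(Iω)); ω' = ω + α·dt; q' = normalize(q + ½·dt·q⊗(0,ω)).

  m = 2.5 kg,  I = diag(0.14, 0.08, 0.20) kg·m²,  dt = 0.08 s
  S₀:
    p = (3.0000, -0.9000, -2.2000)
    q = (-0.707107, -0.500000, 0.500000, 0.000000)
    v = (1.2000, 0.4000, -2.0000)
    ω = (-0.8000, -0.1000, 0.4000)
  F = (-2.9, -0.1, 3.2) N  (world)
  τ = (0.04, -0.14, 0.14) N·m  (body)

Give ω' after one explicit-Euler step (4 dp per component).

α = I⁻¹(τ − ω×Iω) = (0.3200, -1.9900, 0.7240)
ω' = ω + α·dt = (-0.7744, -0.2592, 0.4579)

ω' = (-0.7744, -0.2592, 0.4579)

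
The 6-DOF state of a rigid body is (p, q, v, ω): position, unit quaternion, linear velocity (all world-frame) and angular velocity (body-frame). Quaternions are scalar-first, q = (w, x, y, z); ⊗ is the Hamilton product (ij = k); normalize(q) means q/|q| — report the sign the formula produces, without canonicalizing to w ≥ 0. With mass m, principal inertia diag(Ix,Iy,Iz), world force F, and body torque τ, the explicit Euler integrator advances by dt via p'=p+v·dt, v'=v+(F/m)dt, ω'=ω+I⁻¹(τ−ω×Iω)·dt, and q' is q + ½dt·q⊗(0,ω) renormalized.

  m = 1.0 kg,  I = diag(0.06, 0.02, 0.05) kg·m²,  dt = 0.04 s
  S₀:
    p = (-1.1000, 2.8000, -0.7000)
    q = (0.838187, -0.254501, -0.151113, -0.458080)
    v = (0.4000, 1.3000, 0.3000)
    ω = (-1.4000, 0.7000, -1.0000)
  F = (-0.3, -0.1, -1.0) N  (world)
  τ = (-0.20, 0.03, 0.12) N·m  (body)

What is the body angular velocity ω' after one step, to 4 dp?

(τ − ω×Iω)/I = (-2.9833, 0.8000, 1.6160)
ω + α·dt = (-1.5193, 0.7320, -0.9354)

ω' = (-1.5193, 0.7320, -0.9354)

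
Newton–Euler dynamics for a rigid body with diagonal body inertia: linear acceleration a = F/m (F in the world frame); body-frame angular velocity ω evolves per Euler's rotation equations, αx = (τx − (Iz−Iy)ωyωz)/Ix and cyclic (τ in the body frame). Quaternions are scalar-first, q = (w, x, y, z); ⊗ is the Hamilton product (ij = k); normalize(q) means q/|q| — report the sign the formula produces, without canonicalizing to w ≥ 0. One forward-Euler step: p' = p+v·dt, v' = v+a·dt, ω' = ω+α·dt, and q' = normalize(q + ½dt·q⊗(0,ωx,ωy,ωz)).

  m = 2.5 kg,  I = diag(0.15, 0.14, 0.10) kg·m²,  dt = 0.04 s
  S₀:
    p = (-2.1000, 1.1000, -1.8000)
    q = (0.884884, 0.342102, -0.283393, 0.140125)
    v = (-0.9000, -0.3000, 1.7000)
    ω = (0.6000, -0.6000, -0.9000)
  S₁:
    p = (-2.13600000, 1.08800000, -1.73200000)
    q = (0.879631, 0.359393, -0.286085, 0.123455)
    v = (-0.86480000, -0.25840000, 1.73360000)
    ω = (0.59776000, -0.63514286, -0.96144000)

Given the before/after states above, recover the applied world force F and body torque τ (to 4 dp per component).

F = (2.2000, 2.6000, 2.1000)
τ = (-0.0300, -0.1500, -0.1500)

Δω = ω₁−ω₀ = (-0.00224000, -0.03514286, -0.06144000)
ω₀×(Iω₀) = (-0.0216, -0.0270, 0.0036)
applied torque τ = (-0.0300, -0.1500, -0.1500)
velocity change Δv = (0.03520000, 0.04160000, 0.03360000)
m·(v₁−v₀)/dt = (2.2000, 2.6000, 2.1000)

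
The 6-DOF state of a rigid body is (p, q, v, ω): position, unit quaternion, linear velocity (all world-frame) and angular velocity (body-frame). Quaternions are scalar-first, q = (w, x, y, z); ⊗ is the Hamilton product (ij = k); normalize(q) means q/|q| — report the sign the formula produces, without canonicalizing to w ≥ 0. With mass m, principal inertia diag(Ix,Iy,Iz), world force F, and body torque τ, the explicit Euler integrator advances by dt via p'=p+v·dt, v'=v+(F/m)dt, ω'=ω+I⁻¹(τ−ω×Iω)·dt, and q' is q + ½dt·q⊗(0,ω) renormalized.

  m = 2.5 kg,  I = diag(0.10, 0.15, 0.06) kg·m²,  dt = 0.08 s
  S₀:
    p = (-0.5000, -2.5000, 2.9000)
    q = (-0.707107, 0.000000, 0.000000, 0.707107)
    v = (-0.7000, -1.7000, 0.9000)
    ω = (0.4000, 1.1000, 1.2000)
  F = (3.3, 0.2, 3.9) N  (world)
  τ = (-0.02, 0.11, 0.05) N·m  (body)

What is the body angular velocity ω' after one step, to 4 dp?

gyro term ω×Iω = (-0.1188, 0.0192, 0.0220)
(τ − ω×Iω)/I = (0.9880, 0.6053, 0.4667)
ω + α·dt = (0.4790, 1.1484, 1.2373)

ω' = (0.4790, 1.1484, 1.2373)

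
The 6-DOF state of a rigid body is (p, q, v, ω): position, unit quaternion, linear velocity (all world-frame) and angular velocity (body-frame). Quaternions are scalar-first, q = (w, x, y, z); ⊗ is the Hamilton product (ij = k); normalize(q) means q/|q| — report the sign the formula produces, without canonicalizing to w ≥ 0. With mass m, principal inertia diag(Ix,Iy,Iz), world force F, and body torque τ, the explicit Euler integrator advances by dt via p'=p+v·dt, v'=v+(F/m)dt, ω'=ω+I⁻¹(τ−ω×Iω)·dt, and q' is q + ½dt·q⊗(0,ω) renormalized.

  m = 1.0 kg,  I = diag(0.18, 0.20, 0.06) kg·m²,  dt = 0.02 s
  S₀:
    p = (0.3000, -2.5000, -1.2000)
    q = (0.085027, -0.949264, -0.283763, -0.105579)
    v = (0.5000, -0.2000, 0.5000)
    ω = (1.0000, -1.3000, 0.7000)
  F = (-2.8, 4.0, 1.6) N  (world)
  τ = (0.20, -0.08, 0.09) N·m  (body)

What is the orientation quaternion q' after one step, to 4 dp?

q' = (0.0916, -0.9516, -0.2792, -0.0898)

2q̇ = q⊗(0,ω) = (0.6542774, -0.2508598, 0.4483707, 1.5773251)
q' = normalize(q + ½dt·q⊗(0,ω)) = (0.0916, -0.9516, -0.2792, -0.0898)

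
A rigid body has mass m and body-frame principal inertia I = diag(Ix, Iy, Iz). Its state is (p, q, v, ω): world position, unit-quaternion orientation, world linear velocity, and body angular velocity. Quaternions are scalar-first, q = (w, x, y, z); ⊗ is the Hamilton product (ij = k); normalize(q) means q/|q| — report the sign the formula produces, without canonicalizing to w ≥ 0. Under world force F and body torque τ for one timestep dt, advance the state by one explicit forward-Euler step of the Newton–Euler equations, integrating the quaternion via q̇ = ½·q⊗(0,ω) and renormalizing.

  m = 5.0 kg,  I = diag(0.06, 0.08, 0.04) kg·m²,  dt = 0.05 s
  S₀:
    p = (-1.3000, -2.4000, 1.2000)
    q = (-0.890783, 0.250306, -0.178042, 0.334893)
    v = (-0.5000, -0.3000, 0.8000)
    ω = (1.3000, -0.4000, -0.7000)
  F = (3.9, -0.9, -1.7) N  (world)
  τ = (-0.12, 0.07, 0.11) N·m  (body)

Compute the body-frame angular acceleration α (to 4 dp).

precession coupling ω×(Iω) = (-0.0112, -0.0182, -0.0104)
(τ − ω×Iω)/I = (-1.8133, 1.1025, 3.0100)

α = (-1.8133, 1.1025, 3.0100)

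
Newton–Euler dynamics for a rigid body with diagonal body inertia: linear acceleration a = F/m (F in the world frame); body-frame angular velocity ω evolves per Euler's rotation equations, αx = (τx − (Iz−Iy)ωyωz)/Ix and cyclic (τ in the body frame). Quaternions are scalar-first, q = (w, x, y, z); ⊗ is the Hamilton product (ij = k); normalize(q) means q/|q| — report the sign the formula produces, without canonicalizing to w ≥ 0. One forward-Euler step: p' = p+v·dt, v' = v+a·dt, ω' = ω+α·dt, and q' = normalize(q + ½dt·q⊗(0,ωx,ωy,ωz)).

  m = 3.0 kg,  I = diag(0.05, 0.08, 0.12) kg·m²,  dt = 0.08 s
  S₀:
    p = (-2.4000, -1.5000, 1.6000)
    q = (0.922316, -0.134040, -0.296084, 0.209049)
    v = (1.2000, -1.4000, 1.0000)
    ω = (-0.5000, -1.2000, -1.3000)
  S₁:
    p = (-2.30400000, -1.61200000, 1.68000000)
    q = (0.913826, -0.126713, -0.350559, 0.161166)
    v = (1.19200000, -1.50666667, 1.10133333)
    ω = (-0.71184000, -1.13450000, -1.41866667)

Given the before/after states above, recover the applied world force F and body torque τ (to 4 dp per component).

F = (-0.3000, -4.0000, 3.8000)
τ = (-0.0700, 0.0200, -0.1600)

rate change Δω = (-0.21184000, 0.06550000, -0.11866667)
gyro term ω₀×Iω₀ = (0.0624, -0.0455, 0.0180)
τ = I·(Δω/dt) + ω₀×(Iω₀) = (-0.0700, 0.0200, -0.1600)
velocity change Δv = (-0.00800000, -0.10666667, 0.10133333)
applied force F = (-0.3000, -4.0000, 3.8000)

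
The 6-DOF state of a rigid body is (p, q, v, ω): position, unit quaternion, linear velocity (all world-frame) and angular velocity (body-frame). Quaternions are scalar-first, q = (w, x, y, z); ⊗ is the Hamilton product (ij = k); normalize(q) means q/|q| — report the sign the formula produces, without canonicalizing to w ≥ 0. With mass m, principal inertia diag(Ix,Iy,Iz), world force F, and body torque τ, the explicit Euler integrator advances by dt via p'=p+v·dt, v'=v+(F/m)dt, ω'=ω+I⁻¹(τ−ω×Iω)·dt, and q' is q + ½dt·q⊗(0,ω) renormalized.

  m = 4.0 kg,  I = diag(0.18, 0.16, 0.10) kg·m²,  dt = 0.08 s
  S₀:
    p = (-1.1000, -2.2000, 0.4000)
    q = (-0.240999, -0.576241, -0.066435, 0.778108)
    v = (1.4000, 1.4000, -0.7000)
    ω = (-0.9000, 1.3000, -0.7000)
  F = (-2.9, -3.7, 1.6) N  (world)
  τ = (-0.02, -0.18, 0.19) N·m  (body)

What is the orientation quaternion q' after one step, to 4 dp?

q' = (-0.2359, -0.6047, -0.1228, 0.7507)

2q̇ = q⊗(0,ω) = (0.1124242, -0.7481368, -1.4169646, -0.6402055)
q' = normalize(q + ½dt·q⊗(0,ω)) = (-0.2359, -0.6047, -0.1228, 0.7507)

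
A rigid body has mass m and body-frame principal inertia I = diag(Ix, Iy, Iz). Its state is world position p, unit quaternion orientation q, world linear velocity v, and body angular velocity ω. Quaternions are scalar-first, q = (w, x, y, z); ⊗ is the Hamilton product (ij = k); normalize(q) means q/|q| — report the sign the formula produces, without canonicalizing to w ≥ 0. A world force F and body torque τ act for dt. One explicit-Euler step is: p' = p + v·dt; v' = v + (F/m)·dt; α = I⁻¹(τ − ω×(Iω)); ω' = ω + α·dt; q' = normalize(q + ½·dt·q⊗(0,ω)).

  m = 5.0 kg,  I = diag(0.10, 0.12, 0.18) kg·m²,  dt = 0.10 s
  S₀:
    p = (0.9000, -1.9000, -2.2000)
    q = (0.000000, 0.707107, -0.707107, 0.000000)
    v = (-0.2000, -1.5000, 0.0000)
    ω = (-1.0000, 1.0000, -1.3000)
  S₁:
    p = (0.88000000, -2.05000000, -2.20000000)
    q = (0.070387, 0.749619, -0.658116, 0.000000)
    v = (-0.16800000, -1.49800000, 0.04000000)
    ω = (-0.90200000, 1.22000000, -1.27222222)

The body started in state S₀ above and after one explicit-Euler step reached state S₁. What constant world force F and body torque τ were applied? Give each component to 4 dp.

rate change Δω = (0.09800000, 0.22000000, 0.02777778)
τ = I·(Δω/dt) + ω₀×(Iω₀) = (0.0200, 0.1600, 0.0300)
v₁ − v₀ = (0.03200000, 0.00200000, 0.04000000)
applied force F = (1.6000, 0.1000, 2.0000)

F = (1.6000, 0.1000, 2.0000)
τ = (0.0200, 0.1600, 0.0300)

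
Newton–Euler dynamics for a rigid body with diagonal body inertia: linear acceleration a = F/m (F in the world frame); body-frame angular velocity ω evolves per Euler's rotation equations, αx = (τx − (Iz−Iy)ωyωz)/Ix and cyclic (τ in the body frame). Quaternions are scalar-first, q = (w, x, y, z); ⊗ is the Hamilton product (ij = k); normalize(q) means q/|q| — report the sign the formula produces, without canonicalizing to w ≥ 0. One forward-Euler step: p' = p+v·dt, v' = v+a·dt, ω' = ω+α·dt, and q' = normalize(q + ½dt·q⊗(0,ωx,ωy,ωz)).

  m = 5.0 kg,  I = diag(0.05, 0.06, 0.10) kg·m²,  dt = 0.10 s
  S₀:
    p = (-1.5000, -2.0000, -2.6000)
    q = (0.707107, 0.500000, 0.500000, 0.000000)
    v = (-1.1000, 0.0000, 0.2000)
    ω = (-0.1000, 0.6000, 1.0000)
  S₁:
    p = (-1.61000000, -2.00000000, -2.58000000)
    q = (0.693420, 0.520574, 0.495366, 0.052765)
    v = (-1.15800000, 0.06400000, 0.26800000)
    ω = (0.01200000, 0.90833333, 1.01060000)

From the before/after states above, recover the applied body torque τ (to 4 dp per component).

τ = (0.0800, 0.1900, 0.0100)

rate change Δω = (0.11200000, 0.30833333, 0.01060000)
gyro term ω₀×Iω₀ = (0.0240, 0.0050, -0.0006)
applied torque τ = (0.0800, 0.1900, 0.0100)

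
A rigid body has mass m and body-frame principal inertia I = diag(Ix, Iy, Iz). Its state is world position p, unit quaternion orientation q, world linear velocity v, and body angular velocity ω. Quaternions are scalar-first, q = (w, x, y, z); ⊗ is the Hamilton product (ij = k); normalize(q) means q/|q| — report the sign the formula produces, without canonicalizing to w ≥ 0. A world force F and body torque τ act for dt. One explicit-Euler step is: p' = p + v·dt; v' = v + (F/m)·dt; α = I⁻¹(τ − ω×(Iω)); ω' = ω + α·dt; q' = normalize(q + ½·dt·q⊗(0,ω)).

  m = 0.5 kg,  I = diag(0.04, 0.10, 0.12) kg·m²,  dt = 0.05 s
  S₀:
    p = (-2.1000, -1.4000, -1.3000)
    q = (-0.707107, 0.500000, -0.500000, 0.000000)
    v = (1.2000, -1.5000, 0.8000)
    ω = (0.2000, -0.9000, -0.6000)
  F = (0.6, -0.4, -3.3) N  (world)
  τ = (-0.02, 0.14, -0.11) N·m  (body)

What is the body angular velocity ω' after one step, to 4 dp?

gyro term ω×Iω = (0.0108, 0.0096, -0.0108)
(τ − ω×Iω)/I = (-0.7700, 1.3040, -0.8267)
new body rate ω' = (0.1615, -0.8348, -0.6413)

ω' = (0.1615, -0.8348, -0.6413)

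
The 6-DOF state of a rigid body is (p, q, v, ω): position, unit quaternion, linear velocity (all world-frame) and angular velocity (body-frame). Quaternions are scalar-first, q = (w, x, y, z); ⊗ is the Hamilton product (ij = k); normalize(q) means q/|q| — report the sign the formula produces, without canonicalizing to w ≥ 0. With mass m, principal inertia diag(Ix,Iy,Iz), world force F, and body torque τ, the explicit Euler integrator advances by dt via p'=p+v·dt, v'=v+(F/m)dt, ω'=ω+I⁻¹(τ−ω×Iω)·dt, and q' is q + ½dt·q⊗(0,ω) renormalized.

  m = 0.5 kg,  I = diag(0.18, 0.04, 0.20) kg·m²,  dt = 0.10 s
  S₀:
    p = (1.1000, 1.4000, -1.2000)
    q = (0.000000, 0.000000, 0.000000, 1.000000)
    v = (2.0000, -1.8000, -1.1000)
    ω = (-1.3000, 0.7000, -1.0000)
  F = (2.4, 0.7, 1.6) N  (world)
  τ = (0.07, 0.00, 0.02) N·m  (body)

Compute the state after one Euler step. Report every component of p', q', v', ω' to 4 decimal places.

p' = (1.3000, 1.2200, -1.3100)
q' = (0.0498, -0.0349, -0.0647, 0.9960)
v' = (2.4800, -1.6600, -0.7800)
ω' = (-1.1989, 0.7650, -1.0537)

precession coupling ω×(Iω) = (-0.1120, -0.0260, 0.1274)
angular accel α = (1.0111, 0.6500, -0.5370)
ω' = ω + α·dt = (-1.1989, 0.7650, -1.0537)
2q̇ = q⊗(0,ω) = (1.0000000, -0.7000000, -1.3000000, 0.0000000)
q' = normalize(q + ½dt·q⊗(0,ω)) = (0.0498, -0.0349, -0.0647, 0.9960)
new position p' = (1.3000, 1.2200, -1.3100)
v' = v + a·dt = (2.4800, -1.6600, -0.7800)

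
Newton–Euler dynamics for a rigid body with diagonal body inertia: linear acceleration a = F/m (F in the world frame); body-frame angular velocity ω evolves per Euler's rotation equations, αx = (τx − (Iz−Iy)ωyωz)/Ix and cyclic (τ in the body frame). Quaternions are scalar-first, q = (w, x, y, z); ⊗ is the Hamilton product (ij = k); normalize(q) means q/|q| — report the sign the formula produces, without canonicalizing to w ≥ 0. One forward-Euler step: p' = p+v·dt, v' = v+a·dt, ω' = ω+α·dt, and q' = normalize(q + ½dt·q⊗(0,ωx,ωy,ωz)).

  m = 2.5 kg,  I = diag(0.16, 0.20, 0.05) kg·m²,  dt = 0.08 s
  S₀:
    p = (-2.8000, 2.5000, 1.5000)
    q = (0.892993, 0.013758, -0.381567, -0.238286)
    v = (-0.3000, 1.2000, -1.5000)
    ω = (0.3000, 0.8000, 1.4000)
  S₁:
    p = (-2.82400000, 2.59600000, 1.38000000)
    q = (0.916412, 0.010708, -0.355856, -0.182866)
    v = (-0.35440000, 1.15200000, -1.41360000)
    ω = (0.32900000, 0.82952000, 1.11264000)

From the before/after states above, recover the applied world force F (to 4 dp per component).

v₁ − v₀ = (-0.05440000, -0.04800000, 0.08640000)
F = m·Δv/dt = (-1.7000, -1.5000, 2.7000)

F = (-1.7000, -1.5000, 2.7000)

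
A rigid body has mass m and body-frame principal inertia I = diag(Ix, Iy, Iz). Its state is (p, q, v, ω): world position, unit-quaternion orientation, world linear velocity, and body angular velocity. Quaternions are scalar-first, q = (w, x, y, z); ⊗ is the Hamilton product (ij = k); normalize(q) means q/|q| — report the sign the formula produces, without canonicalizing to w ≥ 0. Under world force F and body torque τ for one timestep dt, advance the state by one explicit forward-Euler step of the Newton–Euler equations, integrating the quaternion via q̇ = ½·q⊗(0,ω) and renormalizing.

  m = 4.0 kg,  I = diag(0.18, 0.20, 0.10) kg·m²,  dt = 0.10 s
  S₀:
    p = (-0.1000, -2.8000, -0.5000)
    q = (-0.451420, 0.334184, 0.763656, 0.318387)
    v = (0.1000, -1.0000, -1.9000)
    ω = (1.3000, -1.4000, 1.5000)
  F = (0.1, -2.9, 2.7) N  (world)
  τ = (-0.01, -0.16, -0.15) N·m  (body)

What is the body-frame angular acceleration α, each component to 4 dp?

precession coupling ω×(Iω) = (0.2100, 0.1560, -0.0364)
α = I⁻¹(τ − ω×Iω) = (-1.2222, -1.5800, -1.1360)

α = (-1.2222, -1.5800, -1.1360)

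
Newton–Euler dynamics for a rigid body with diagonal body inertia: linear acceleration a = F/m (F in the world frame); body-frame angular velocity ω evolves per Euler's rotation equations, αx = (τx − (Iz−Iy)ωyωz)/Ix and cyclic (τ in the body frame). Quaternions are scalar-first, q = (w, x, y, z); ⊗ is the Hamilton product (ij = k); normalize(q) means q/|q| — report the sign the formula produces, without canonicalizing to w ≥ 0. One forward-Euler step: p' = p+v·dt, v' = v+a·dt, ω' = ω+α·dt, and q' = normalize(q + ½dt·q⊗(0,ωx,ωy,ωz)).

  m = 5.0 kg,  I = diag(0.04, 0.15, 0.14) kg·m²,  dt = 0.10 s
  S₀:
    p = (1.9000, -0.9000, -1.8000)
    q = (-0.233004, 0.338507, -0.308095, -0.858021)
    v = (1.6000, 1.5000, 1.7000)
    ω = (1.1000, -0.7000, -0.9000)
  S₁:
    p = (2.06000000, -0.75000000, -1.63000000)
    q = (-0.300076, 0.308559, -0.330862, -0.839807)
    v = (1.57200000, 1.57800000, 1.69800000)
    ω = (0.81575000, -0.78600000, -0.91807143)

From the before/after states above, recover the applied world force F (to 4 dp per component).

velocity change Δv = (-0.02800000, 0.07800000, -0.00200000)
applied force F = (-1.4000, 3.9000, -0.1000)

F = (-1.4000, 3.9000, -0.1000)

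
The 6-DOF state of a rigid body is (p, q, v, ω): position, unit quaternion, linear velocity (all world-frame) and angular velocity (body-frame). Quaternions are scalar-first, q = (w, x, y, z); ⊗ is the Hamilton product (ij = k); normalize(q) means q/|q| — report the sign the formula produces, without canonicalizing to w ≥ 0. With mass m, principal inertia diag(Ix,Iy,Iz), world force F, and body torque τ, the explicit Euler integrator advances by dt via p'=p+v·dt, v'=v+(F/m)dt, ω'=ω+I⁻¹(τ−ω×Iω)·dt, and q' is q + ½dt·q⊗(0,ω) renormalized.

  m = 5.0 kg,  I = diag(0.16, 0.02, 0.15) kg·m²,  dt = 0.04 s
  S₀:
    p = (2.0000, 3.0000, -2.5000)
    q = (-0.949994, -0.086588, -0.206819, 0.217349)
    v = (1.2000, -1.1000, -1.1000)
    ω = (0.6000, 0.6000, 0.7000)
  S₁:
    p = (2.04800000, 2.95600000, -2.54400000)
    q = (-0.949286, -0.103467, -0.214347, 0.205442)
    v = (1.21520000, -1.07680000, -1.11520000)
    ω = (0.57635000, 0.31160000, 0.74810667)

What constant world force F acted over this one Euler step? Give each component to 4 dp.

velocity change Δv = (0.01520000, 0.02320000, -0.01520000)
F = m·Δv/dt = (1.9000, 2.9000, -1.9000)

F = (1.9000, 2.9000, -1.9000)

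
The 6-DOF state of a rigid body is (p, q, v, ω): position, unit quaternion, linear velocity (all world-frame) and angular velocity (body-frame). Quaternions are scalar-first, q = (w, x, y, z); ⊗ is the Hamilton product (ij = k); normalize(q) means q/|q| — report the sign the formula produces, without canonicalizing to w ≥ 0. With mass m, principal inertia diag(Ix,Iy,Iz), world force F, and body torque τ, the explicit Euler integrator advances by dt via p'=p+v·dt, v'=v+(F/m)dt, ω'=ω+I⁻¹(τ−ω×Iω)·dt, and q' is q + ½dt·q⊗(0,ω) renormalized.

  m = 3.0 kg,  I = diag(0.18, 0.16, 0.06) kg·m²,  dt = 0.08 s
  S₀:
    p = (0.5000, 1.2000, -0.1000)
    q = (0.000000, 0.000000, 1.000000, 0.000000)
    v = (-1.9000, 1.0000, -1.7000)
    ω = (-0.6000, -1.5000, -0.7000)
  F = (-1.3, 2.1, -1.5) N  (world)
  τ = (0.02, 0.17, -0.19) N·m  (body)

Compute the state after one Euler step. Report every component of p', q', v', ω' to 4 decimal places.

p' = (0.3480, 1.2800, -0.2360)
q' = (0.0599, -0.0279, 0.9975, 0.0239)
v' = (-1.9347, 1.0560, -1.7400)
ω' = (-0.5444, -1.4402, -0.9293)

a = F/m = (-0.4333, 0.7000, -0.5000)
p + v·dt = (0.3480, 1.2800, -0.2360)
v + (F/m)dt = (-1.9347, 1.0560, -1.7400)
gyro term ω×Iω = (-0.1050, 0.0504, -0.0180)
angular accel α = (0.6944, 0.7475, -2.8667)
ω + α·dt = (-0.5444, -1.4402, -0.9293)
q⊗(0,ω) = (1.5000000, -0.7000000, 0.0000000, 0.6000000)
updated quaternion q' = (0.0599, -0.0279, 0.9975, 0.0239)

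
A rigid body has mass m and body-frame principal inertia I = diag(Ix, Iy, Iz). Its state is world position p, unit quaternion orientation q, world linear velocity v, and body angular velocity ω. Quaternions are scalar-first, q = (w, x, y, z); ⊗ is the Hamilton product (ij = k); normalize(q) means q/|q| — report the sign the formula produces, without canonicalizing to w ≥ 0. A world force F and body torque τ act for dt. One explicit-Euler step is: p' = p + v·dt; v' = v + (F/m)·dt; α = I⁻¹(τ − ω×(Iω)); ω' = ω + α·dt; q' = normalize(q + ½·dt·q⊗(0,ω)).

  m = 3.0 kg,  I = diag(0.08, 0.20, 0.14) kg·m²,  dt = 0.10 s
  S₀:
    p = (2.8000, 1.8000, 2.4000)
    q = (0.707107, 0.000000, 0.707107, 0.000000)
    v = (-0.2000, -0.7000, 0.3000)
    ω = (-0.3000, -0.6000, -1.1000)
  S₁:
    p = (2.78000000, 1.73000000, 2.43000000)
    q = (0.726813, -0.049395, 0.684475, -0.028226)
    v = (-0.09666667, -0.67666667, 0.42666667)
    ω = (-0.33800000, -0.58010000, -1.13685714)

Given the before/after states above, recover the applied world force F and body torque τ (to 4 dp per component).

ω₁ − ω₀ = (-0.03800000, 0.01990000, -0.03685714)
I·α + gyro = (-0.0700, 0.0200, -0.0300)
Δv = v₁−v₀ = (0.10333333, 0.02333333, 0.12666667)
applied force F = (3.1000, 0.7000, 3.8000)

F = (3.1000, 0.7000, 3.8000)
τ = (-0.0700, 0.0200, -0.0300)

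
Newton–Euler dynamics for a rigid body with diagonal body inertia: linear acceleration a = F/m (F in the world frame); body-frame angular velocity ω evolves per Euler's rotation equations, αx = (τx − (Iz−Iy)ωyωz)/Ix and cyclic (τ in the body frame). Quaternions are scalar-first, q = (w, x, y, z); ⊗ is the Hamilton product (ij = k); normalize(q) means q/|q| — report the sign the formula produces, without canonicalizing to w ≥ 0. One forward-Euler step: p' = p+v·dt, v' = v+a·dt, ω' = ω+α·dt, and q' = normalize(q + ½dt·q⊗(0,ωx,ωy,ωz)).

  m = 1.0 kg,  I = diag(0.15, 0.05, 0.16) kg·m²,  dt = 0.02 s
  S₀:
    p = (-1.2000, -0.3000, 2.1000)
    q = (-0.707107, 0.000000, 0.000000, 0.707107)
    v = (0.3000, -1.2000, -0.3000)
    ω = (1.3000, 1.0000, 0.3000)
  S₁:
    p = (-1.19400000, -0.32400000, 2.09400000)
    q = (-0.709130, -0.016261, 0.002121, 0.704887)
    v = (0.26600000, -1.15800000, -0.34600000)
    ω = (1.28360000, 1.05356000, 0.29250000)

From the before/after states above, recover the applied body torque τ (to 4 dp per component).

τ = (-0.0900, 0.1300, -0.1900)

ω₁ − ω₀ = (-0.01640000, 0.05356000, -0.00750000)
applied torque τ = (-0.0900, 0.1300, -0.1900)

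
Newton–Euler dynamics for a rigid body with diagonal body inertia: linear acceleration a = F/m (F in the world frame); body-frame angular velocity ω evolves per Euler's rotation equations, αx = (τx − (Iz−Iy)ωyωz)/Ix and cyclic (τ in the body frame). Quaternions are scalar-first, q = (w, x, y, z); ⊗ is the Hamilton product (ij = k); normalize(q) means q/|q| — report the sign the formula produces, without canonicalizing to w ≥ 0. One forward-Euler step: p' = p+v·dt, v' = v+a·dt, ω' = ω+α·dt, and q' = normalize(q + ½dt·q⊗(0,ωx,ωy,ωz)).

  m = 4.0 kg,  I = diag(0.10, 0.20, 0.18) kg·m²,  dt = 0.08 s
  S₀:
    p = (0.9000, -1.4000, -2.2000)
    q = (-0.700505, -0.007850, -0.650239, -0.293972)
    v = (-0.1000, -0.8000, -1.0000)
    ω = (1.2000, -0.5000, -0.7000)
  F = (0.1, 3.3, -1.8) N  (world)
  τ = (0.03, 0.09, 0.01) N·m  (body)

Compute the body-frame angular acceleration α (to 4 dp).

gyro term ω×Iω = (-0.0070, 0.0672, -0.0600)
(τ − ω×Iω)/I = (0.3700, 0.1140, 0.3889)

α = (0.3700, 0.1140, 0.3889)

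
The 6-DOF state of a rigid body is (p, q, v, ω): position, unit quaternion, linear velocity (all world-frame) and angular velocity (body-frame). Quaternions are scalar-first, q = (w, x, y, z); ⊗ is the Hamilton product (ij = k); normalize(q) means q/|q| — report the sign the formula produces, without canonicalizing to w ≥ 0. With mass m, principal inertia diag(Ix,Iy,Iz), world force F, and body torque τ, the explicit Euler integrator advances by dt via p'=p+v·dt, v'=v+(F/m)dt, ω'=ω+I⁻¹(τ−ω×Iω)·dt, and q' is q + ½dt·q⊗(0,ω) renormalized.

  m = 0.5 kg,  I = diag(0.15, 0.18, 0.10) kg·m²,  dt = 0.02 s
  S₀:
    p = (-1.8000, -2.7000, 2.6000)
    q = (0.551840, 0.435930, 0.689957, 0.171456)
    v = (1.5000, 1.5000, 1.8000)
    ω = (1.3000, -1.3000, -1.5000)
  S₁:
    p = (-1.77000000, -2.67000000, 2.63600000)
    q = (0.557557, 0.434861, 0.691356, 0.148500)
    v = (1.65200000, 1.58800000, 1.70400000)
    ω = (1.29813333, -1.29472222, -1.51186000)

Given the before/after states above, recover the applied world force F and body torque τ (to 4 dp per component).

F = (3.8000, 2.2000, -2.4000)
τ = (-0.1700, -0.0500, -0.1100)

rate change Δω = (-0.00186667, 0.00527778, -0.01186000)
τ = I·(Δω/dt) + ω₀×(Iω₀) = (-0.1700, -0.0500, -0.1100)
velocity change Δv = (0.15200000, 0.08800000, -0.09600000)
applied force F = (3.8000, 2.2000, -2.4000)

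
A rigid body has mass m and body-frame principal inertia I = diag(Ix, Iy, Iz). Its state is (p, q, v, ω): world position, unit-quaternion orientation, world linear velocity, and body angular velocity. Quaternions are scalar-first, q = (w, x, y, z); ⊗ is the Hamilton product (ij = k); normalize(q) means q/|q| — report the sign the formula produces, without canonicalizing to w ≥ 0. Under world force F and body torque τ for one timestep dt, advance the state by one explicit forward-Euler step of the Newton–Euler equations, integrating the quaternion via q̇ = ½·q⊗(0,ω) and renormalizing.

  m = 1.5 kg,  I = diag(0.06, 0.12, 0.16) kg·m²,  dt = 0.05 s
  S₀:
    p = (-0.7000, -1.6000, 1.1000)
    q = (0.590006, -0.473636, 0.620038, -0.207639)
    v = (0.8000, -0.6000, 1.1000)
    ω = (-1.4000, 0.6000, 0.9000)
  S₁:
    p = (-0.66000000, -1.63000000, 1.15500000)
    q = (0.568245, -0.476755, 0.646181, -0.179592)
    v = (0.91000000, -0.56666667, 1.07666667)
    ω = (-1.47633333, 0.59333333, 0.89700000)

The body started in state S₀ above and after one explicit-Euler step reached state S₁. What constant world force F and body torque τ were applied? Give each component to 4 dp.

F = (3.3000, 1.0000, -0.7000)
τ = (-0.0700, 0.1100, -0.0600)

Δω = ω₁−ω₀ = (-0.07633333, -0.00666667, -0.00300000)
I·α + gyro = (-0.0700, 0.1100, -0.0600)
v₁ − v₀ = (0.11000000, 0.03333333, -0.02333333)
m·(v₁−v₀)/dt = (3.3000, 1.0000, -0.7000)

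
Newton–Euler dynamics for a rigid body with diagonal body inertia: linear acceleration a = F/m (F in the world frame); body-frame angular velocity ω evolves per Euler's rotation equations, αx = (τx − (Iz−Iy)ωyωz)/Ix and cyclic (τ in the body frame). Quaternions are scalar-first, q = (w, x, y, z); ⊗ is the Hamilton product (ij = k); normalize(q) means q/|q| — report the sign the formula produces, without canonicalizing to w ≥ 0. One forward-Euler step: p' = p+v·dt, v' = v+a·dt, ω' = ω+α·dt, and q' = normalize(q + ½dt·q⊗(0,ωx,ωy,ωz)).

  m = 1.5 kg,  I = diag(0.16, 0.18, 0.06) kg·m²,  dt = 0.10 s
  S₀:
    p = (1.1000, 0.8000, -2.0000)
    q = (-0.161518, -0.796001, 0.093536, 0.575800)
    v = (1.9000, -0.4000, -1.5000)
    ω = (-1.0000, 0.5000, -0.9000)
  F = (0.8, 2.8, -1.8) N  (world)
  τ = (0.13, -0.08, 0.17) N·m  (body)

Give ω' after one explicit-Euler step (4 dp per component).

precession coupling ω×(Iω) = (0.0540, 0.0900, -0.0100)
angular accel α = (0.4750, -0.9444, 3.0000)
ω + α·dt = (-0.9525, 0.4056, -0.6000)

ω' = (-0.9525, 0.4056, -0.6000)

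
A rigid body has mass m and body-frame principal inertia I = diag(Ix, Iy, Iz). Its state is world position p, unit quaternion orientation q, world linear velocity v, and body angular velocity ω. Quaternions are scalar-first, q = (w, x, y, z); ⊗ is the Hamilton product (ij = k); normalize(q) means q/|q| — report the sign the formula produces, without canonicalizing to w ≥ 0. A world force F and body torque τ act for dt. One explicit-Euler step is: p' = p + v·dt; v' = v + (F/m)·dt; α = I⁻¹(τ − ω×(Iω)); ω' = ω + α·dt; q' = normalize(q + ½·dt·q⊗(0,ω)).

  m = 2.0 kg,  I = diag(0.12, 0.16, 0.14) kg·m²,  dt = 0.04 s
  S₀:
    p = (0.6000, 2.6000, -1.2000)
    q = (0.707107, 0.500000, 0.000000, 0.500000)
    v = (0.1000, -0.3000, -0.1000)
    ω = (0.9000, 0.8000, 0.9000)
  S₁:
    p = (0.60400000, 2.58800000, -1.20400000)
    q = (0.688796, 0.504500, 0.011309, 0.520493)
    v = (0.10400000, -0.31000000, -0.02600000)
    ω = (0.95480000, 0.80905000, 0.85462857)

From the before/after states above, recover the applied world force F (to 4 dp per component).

v₁ − v₀ = (0.00400000, -0.01000000, 0.07400000)
applied force F = (0.2000, -0.5000, 3.7000)

F = (0.2000, -0.5000, 3.7000)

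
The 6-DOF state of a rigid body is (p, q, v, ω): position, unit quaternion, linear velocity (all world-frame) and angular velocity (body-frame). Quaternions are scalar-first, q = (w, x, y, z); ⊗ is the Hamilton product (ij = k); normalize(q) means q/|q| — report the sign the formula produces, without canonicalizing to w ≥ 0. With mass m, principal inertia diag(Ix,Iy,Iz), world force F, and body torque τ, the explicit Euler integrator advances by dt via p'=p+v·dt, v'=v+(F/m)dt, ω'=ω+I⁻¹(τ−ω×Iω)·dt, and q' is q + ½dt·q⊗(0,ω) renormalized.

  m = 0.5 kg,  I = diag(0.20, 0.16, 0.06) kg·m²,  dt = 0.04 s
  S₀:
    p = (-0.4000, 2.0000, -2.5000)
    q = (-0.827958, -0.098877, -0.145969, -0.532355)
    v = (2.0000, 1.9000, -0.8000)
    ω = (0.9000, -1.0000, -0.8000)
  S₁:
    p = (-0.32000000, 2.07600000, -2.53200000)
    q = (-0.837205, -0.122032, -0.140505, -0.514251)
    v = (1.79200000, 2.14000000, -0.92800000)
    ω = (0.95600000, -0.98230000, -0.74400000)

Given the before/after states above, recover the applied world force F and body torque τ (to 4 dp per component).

F = (-2.6000, 3.0000, -1.6000)
τ = (0.2000, -0.0300, 0.1200)

Δω = ω₁−ω₀ = (0.05600000, 0.01770000, 0.05600000)
gyro term ω₀×Iω₀ = (-0.0800, -0.1008, 0.0360)
τ = I·(Δω/dt) + ω₀×(Iω₀) = (0.2000, -0.0300, 0.1200)
v₁ − v₀ = (-0.20800000, 0.24000000, -0.12800000)
F = m·Δv/dt = (-2.6000, 3.0000, -1.6000)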